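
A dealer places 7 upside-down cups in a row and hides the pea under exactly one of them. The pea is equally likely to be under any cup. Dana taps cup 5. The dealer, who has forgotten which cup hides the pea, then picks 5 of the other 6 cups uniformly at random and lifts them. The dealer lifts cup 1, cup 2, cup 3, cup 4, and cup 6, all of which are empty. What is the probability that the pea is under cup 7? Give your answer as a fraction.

1/2

Because the dealer chose which cups to lift without knowing where the pea is, the choice is independent of the prize location. Learning that none of the 5 opened cups holds the pea simply rules out those 5 locations and leaves the remaining 2 cups still equally likely by symmetry.
So P(the pea under cup 7) = 1/2.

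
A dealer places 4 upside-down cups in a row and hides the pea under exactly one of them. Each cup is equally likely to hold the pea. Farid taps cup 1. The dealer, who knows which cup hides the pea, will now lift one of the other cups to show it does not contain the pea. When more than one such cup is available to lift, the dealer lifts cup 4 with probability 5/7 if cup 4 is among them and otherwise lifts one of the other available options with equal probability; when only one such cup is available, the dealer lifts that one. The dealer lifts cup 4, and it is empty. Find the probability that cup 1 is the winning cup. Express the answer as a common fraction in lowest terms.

1/3

Consider each possible location of the pea in turn.
If it is under any of cups 1, 2, and 3 (prior 1/4 each): cup 4 is available, opened with probability 5/7; weight (1/4)·(5/7) = 5/28 each.
If it is under cup 4 (prior 1/4): the dealer opened cup 4, so this case is ruled out; weight (1/4)·0 = 0.
The weights sum to 15/28.
So P(the pea under cup 1 | the dealer opened cup 4) = (5/28) / (15/28) = 1/3.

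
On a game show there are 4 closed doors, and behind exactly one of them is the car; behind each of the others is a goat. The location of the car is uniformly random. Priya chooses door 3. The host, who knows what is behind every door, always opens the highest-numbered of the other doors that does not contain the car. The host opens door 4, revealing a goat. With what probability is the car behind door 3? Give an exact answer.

Condition on the true location of the car.
If it is behind any of doors 1, 2, and 3 (prior 1/4 each): door 4 is the highest-numbered option available, probability 1; weight (1/4)·1 = 1/4 each.
If it is behind door 4 (prior 1/4): the host opened door 4, so this case is ruled out; weight (1/4)·0 = 0.
The weights sum to 3/4.
So P(the car behind door 3 | the host opened door 4) = (1/4) / (3/4) = 1/3.

1/3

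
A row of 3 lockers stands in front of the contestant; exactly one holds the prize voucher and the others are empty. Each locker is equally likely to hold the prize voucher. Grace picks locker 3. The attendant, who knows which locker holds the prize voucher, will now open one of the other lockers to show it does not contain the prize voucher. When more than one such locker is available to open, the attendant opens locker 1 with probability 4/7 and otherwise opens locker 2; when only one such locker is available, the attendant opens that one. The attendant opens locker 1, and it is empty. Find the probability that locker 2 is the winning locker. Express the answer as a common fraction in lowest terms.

7/11

Apply Bayes' rule, conditioning on where the prize voucher actually is.
If it is in locker 1 (prior 1/3): the attendant opened locker 1, so this case is ruled out; weight (1/3)·0 = 0.
If it is in locker 2 (prior 1/3): only locker 1 is available, probability 1; weight (1/3)·1 = 1/3.
If it is in locker 3 (prior 1/3): locker 1 is available, opened with probability 4/7; weight (1/3)·(4/7) = 4/21.
The weights sum to 11/21.
So P(the prize voucher in locker 2 | the attendant opened locker 1) = (1/3) / (11/21) = 7/11.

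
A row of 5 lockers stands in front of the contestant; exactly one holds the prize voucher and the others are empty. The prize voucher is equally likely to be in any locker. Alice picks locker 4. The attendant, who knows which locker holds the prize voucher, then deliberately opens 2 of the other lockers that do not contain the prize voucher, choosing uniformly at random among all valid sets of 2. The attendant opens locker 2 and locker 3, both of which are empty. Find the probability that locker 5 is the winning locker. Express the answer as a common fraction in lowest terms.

2/5

Apply Bayes' rule, conditioning on where the prize voucher actually is.
If it is in either of lockers 1 and 5 (prior 1/5 each): the attendant has 3 equally likely choices, so probability 1/3; weight (1/5)·(1/3) = 1/15 each.
If it is in either of lockers 2 and 3 (prior 1/5 each): that locker was opened and seen not to hold the prize — ruled out; weight (1/5)·0 = 0 each.
If it is in locker 4 (prior 1/5): the attendant has 6 equally likely choices, so probability 1/6; weight (1/5)·(1/6) = 1/30.
The weights sum to 1/6.
So P(the prize voucher in locker 5 | the attendant opened locker 2 and locker 3) = (1/15) / (1/6) = 2/5.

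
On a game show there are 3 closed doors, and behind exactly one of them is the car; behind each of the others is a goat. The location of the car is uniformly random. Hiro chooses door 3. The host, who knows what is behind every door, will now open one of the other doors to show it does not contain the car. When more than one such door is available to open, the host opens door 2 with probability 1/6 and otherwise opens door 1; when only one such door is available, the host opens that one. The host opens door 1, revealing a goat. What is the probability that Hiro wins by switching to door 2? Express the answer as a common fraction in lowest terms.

6/11

Consider each possible location of the car in turn.
If it is behind door 1 (prior 1/3): the host opened door 1, so this case is ruled out; weight (1/3)·0 = 0.
If it is behind door 2 (prior 1/3): only door 1 is available, probability 1; weight (1/3)·1 = 1/3.
If it is behind door 3 (prior 1/3): door 2 is available but not opened, probability 5/6; weight (1/3)·(5/6) = 5/18.
The weights sum to 11/18.
So P(the car behind door 2 | the host opened door 1) = (1/3) / (11/18) = 6/11.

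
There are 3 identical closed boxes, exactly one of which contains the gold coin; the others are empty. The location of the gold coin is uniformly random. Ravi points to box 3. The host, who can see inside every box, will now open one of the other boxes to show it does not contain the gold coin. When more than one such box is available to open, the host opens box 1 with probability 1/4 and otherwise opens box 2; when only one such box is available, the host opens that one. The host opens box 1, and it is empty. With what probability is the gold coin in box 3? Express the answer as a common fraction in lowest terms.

Consider each possible location of the gold coin in turn.
If it is in box 1 (prior 1/3): the host opened box 1, so this case is ruled out; weight (1/3)·0 = 0.
If it is in box 2 (prior 1/3): only box 1 is available, probability 1; weight (1/3)·1 = 1/3.
If it is in box 3 (prior 1/3): box 1 is available, opened with probability 1/4; weight (1/3)·(1/4) = 1/12.
The weights sum to 5/12.
So P(the gold coin in box 3 | the host opened box 1) = (1/12) / (5/12) = 1/5.

1/5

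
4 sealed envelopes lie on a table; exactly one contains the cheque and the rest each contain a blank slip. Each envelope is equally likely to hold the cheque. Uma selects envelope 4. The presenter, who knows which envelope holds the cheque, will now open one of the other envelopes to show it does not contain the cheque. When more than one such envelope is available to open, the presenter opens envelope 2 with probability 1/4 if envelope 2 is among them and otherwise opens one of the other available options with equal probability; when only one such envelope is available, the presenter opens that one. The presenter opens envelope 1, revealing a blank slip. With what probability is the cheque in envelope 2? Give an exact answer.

4/13

Apply Bayes' rule, conditioning on where the cheque actually is.
If it is in envelope 1 (prior 1/4): the presenter opened envelope 1, so this case is ruled out; weight (1/4)·0 = 0.
If it is in envelope 2 (prior 1/4): envelope 2 holds the prize so is unavailable; the presenter chooses uniformly among the 2 others, probability 1/2; weight (1/4)·(1/2) = 1/8.
If it is in envelope 3 (prior 1/4): envelope 2 is available but not opened, probability 3/4; weight (1/4)·(3/4) = 3/16.
If it is in envelope 4 (prior 1/4): envelope 2 is available but not opened; envelope 1 gets probability (1 − 1/4)/2 = 3/8; weight (1/4)·(3/8) = 3/32.
The weights sum to 13/32.
So P(the cheque in envelope 2 | the presenter opened envelope 1) = (1/8) / (13/32) = 4/13.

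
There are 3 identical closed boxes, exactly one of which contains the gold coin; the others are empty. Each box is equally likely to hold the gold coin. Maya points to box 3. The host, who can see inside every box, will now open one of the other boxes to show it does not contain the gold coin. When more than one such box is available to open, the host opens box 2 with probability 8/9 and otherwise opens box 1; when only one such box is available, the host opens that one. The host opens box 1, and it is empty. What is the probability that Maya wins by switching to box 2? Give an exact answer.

Consider each possible location of the gold coin in turn.
If it is in box 1 (prior 1/3): the host opened box 1, so this case is ruled out; weight (1/3)·0 = 0.
If it is in box 2 (prior 1/3): only box 1 is available, probability 1; weight (1/3)·1 = 1/3.
If it is in box 3 (prior 1/3): box 2 is available but not opened, probability 1/9; weight (1/3)·(1/9) = 1/27.
The weights sum to 10/27.
So P(the gold coin in box 2 | the host opened box 1) = (1/3) / (10/27) = 9/10.

9/10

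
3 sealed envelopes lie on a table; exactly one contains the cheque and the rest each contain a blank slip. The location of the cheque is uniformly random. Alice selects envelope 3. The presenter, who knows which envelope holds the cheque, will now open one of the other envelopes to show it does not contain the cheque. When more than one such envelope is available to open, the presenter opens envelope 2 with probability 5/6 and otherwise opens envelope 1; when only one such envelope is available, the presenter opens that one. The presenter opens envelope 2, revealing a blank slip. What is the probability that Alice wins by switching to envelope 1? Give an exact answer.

Consider each possible location of the cheque in turn.
If it is in envelope 1 (prior 1/3): only envelope 2 is available, probability 1; weight (1/3)·1 = 1/3.
If it is in envelope 2 (prior 1/3): the presenter opened envelope 2, so this case is ruled out; weight (1/3)·0 = 0.
If it is in envelope 3 (prior 1/3): envelope 2 is available, opened with probability 5/6; weight (1/3)·(5/6) = 5/18.
The weights sum to 11/18.
So P(the cheque in envelope 1 | the presenter opened envelope 2) = (1/3) / (11/18) = 6/11.

6/11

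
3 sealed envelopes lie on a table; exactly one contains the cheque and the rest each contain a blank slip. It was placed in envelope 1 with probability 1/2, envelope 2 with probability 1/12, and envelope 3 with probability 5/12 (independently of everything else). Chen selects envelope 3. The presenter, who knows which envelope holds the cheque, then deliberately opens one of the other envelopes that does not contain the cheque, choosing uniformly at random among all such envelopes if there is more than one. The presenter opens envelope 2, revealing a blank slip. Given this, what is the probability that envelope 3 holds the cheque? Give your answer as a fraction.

5/17

Condition on the true location of the cheque.
If it is in envelope 1 (prior 1/2): the presenter has no choice, probability 1; weight (1/2)·1 = 1/2.
If it is in envelope 2 (prior 1/12): the presenter opened envelope 2, so this case is ruled out; weight (1/12)·0 = 0.
If it is in envelope 3 (prior 5/12): the presenter has 2 equally likely choices, so probability 1/2; weight (5/12)·(1/2) = 5/24.
The weights sum to 17/24.
So P(the cheque in envelope 3 | the presenter opened envelope 2) = (5/24) / (17/24) = 5/17.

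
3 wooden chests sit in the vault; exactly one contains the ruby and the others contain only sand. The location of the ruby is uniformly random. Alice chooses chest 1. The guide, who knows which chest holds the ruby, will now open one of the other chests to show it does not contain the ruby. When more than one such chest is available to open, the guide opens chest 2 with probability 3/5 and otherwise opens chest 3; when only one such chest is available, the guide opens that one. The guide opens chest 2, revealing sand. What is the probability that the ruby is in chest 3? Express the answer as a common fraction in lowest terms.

5/8

Condition on the true location of the ruby.
If it is in chest 1 (prior 1/3): chest 2 is available, opened with probability 3/5; weight (1/3)·(3/5) = 1/5.
If it is in chest 2 (prior 1/3): the guide opened chest 2, so this case is ruled out; weight (1/3)·0 = 0.
If it is in chest 3 (prior 1/3): only chest 2 is available, probability 1; weight (1/3)·1 = 1/3.
The weights sum to 8/15.
So P(the ruby in chest 3 | the guide opened chest 2) = (1/3) / (8/15) = 5/8.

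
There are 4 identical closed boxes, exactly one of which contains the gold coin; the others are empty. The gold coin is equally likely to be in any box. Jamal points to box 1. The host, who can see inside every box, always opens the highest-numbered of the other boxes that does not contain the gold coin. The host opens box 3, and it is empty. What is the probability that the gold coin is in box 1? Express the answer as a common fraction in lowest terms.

Apply Bayes' rule, conditioning on where the gold coin actually is.
If it is in either of boxes 1 and 2 (prior 1/4 each): the host would have opened box 4 instead, probability 0; weight (1/4)·0 = 0 each.
If it is in box 3 (prior 1/4): the host opened box 3, so this case is ruled out; weight (1/4)·0 = 0.
If it is in box 4 (prior 1/4): box 3 is the highest-numbered option available, probability 1; weight (1/4)·1 = 1/4.
The weights sum to 1/4.
So P(the gold coin in box 1 | the host opened box 3) = 0 / (1/4) = 0.

0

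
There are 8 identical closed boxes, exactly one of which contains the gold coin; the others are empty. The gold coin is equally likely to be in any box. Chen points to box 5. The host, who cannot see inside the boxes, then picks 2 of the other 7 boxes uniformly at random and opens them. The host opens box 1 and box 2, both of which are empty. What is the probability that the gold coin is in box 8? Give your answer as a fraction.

Consider each possible location of the gold coin in turn.
If it is in either of boxes 1 and 2 (prior 1/8 each): that box was opened and seen not to hold the prize — ruled out; weight (1/8)·0 = 0 each.
If it is in any of boxes 3, 4, 5, 6, 7, and 8 (prior 1/8 each): the host picks exactly this set with probability 1/21 regardless, and none is the prize; weight (1/8)·(1/21) = 1/168 each.
The weights sum to 1/28.
So P(the gold coin in box 8 | the host opened box 1 and box 2) = (1/168) / (1/28) = 1/6.

1/6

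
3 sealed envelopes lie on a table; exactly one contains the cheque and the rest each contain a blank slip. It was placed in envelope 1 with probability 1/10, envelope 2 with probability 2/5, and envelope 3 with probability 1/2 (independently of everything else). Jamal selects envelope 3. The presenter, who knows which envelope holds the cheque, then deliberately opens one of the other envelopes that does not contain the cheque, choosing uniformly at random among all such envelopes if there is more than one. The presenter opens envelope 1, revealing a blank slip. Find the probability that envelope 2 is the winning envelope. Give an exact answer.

8/13

Apply Bayes' rule, conditioning on where the cheque actually is.
If it is in envelope 1 (prior 1/10): the presenter opened envelope 1, so this case is ruled out; weight (1/10)·0 = 0.
If it is in envelope 2 (prior 2/5): the presenter has no choice, probability 1; weight (2/5)·1 = 2/5.
If it is in envelope 3 (prior 1/2): the presenter has 2 equally likely choices, so probability 1/2; weight (1/2)·(1/2) = 1/4.
The weights sum to 13/20.
So P(the cheque in envelope 2 | the presenter opened envelope 1) = (2/5) / (13/20) = 8/13.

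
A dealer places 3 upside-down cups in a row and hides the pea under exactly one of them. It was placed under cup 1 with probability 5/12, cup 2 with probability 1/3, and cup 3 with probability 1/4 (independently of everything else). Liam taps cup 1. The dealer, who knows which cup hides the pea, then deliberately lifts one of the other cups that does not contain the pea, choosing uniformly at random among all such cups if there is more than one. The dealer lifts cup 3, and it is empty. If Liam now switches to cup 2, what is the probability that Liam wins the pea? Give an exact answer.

Apply Bayes' rule, conditioning on where the pea actually is.
If it is under cup 1 (prior 5/12): the dealer has 2 equally likely choices, so probability 1/2; weight (5/12)·(1/2) = 5/24.
If it is under cup 2 (prior 1/3): the dealer has no choice, probability 1; weight (1/3)·1 = 1/3.
If it is under cup 3 (prior 1/4): the dealer opened cup 3, so this case is ruled out; weight (1/4)·0 = 0.
The weights sum to 13/24.
So P(the pea under cup 2 | the dealer opened cup 3) = (1/3) / (13/24) = 8/13.

8/13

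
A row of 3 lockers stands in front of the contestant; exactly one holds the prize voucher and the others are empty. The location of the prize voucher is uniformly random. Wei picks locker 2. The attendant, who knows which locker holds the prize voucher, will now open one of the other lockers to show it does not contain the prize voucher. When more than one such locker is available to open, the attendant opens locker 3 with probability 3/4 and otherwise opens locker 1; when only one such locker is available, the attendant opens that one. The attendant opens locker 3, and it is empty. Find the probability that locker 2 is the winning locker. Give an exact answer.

3/7

Apply Bayes' rule, conditioning on where the prize voucher actually is.
If it is in locker 1 (prior 1/3): only locker 3 is available, probability 1; weight (1/3)·1 = 1/3.
If it is in locker 2 (prior 1/3): locker 3 is available, opened with probability 3/4; weight (1/3)·(3/4) = 1/4.
If it is in locker 3 (prior 1/3): the attendant opened locker 3, so this case is ruled out; weight (1/3)·0 = 0.
The weights sum to 7/12.
So P(the prize voucher in locker 2 | the attendant opened locker 3) = (1/4) / (7/12) = 3/7.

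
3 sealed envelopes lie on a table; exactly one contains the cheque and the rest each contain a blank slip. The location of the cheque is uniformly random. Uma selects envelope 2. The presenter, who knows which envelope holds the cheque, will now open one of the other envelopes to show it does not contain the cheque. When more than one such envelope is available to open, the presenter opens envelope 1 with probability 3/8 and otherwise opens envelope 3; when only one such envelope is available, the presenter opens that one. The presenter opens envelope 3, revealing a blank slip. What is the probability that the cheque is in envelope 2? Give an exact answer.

5/13

Apply Bayes' rule, conditioning on where the cheque actually is.
If it is in envelope 1 (prior 1/3): only envelope 3 is available, probability 1; weight (1/3)·1 = 1/3.
If it is in envelope 2 (prior 1/3): envelope 1 is available but not opened, probability 5/8; weight (1/3)·(5/8) = 5/24.
If it is in envelope 3 (prior 1/3): the presenter opened envelope 3, so this case is ruled out; weight (1/3)·0 = 0.
The weights sum to 13/24.
So P(the cheque in envelope 2 | the presenter opened envelope 3) = (5/24) / (13/24) = 5/13.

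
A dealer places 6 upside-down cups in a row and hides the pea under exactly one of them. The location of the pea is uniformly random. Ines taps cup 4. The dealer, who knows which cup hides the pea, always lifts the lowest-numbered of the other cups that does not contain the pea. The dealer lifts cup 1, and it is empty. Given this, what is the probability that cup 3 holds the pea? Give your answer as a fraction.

1/5

Apply Bayes' rule, conditioning on where the pea actually is.
If it is under cup 1 (prior 1/6): the dealer opened cup 1, so this case is ruled out; weight (1/6)·0 = 0.
If it is under any of cups 2, 3, 4, 5, and 6 (prior 1/6 each): cup 1 is the lowest-numbered option available, probability 1; weight (1/6)·1 = 1/6 each.
The weights sum to 5/6.
So P(the pea under cup 3 | the dealer opened cup 1) = (1/6) / (5/6) = 1/5.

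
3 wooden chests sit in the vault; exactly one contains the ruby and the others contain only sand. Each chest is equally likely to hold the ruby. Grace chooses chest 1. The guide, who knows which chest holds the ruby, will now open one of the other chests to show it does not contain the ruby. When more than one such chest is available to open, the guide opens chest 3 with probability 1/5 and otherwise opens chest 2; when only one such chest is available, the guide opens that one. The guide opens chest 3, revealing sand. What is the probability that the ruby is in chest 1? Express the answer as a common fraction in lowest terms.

Condition on the true location of the ruby.
If it is in chest 1 (prior 1/3): chest 3 is available, opened with probability 1/5; weight (1/3)·(1/5) = 1/15.
If it is in chest 2 (prior 1/3): only chest 3 is available, probability 1; weight (1/3)·1 = 1/3.
If it is in chest 3 (prior 1/3): the guide opened chest 3, so this case is ruled out; weight (1/3)·0 = 0.
The weights sum to 2/5.
So P(the ruby in chest 1 | the guide opened chest 3) = (1/15) / (2/5) = 1/6.

1/6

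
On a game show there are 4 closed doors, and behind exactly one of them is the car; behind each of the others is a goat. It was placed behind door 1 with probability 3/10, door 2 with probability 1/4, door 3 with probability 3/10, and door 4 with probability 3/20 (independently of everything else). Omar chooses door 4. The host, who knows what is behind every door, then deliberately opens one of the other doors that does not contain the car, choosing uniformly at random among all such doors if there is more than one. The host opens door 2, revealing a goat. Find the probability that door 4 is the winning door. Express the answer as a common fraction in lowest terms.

Consider each possible location of the car in turn.
If it is behind either of doors 1 and 3 (prior 3/10 each): the host has 2 equally likely choices, so probability 1/2; weight (3/10)·(1/2) = 3/20 each.
If it is behind door 2 (prior 1/4): the host opened door 2, so this case is ruled out; weight (1/4)·0 = 0.
If it is behind door 4 (prior 3/20): the host has 3 equally likely choices, so probability 1/3; weight (3/20)·(1/3) = 1/20.
The weights sum to 7/20.
So P(the car behind door 4 | the host opened door 2) = (1/20) / (7/20) = 1/7.

1/7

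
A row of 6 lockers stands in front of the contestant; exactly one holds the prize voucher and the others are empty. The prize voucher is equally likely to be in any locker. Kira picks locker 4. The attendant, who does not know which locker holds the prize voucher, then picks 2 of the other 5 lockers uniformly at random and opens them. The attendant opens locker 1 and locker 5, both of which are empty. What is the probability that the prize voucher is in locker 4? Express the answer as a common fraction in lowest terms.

1/4

Consider each possible location of the prize voucher in turn.
If it is in either of lockers 1 and 5 (prior 1/6 each): that locker was opened and seen not to hold the prize — ruled out; weight (1/6)·0 = 0 each.
If it is in any of lockers 2, 3, 4, and 6 (prior 1/6 each): the attendant picks exactly this set with probability 1/10 regardless, and none is the prize; weight (1/6)·(1/10) = 1/60 each.
The weights sum to 1/15.
So P(the prize voucher in locker 4 | the attendant opened locker 1 and locker 5) = (1/60) / (1/15) = 1/4.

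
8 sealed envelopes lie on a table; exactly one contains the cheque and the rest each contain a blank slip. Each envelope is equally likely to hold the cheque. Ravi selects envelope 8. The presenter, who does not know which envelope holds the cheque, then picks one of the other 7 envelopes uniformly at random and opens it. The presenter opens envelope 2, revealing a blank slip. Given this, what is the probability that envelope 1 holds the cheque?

Consider each possible location of the cheque in turn.
If it is in any of envelopes 1, 3, 4, 5, 6, 7, and 8 (prior 1/8 each): the presenter picks envelope 2 with probability 1/7 regardless, and it is not the prize; weight (1/8)·(1/7) = 1/56 each.
If it is in envelope 2 (prior 1/8): the presenter opened envelope 2, so this case is ruled out; weight (1/8)·0 = 0.
The weights sum to 1/8.
So P(the cheque in envelope 1 | the presenter opened envelope 2) = (1/56) / (1/8) = 1/7.

1/7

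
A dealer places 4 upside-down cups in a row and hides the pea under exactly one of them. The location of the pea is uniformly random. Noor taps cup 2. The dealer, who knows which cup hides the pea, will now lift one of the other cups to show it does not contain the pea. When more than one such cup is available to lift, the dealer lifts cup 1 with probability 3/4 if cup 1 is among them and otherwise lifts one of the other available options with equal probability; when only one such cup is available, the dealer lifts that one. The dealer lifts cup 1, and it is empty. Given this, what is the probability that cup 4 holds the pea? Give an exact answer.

1/3

Condition on the true location of the pea.
If it is under cup 1 (prior 1/4): the dealer opened cup 1, so this case is ruled out; weight (1/4)·0 = 0.
If it is under any of cups 2, 3, and 4 (prior 1/4 each): cup 1 is available, opened with probability 3/4; weight (1/4)·(3/4) = 3/16 each.
The weights sum to 9/16.
So P(the pea under cup 4 | the dealer opened cup 1) = (3/16) / (9/16) = 1/3.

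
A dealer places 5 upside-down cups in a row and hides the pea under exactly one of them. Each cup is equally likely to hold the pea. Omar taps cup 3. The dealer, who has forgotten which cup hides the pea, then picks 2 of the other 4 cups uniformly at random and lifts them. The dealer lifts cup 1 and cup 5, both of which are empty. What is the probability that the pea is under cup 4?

Because the dealer chose which cups to lift without knowing where the pea is, the choice is independent of the prize location. Learning that none of the 2 opened cups holds the pea simply rules out those 2 locations and leaves the remaining 3 cups still equally likely by symmetry.
So P(the pea under cup 4) = 1/3.

1/3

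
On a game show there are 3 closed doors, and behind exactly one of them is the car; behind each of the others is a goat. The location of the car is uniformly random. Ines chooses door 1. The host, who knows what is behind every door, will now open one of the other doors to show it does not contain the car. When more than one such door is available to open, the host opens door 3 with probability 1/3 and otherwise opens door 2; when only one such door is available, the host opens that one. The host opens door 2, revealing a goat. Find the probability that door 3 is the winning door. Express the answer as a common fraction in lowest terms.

3/5

Condition on the true location of the car.
If it is behind door 1 (prior 1/3): door 3 is available but not opened, probability 2/3; weight (1/3)·(2/3) = 2/9.
If it is behind door 2 (prior 1/3): the host opened door 2, so this case is ruled out; weight (1/3)·0 = 0.
If it is behind door 3 (prior 1/3): only door 2 is available, probability 1; weight (1/3)·1 = 1/3.
The weights sum to 5/9.
So P(the car behind door 3 | the host opened door 2) = (1/3) / (5/9) = 3/5.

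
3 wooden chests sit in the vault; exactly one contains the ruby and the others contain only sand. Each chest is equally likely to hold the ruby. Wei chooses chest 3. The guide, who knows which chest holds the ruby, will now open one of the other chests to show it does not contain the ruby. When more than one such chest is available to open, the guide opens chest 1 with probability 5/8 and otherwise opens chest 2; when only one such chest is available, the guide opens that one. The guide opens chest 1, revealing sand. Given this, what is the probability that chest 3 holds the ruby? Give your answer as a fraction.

5/13

Consider each possible location of the ruby in turn.
If it is in chest 1 (prior 1/3): the guide opened chest 1, so this case is ruled out; weight (1/3)·0 = 0.
If it is in chest 2 (prior 1/3): only chest 1 is available, probability 1; weight (1/3)·1 = 1/3.
If it is in chest 3 (prior 1/3): chest 1 is available, opened with probability 5/8; weight (1/3)·(5/8) = 5/24.
The weights sum to 13/24.
So P(the ruby in chest 3 | the guide opened chest 1) = (5/24) / (13/24) = 5/13.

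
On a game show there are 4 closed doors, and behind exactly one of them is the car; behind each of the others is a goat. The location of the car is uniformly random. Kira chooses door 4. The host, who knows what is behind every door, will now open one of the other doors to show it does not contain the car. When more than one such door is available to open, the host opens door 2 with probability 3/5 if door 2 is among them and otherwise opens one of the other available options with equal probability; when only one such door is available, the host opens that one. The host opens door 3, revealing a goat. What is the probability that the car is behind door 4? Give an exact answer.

Apply Bayes' rule, conditioning on where the car actually is.
If it is behind door 1 (prior 1/4): door 2 is available but not opened, probability 2/5; weight (1/4)·(2/5) = 1/10.
If it is behind door 2 (prior 1/4): door 2 holds the prize so is unavailable; the host chooses uniformly among the 2 others, probability 1/2; weight (1/4)·(1/2) = 1/8.
If it is behind door 3 (prior 1/4): the host opened door 3, so this case is ruled out; weight (1/4)·0 = 0.
If it is behind door 4 (prior 1/4): door 2 is available but not opened; door 3 gets probability (1 − 3/5)/2 = 1/5; weight (1/4)·(1/5) = 1/20.
The weights sum to 11/40.
So P(the car behind door 4 | the host opened door 3) = (1/20) / (11/40) = 2/11.

2/11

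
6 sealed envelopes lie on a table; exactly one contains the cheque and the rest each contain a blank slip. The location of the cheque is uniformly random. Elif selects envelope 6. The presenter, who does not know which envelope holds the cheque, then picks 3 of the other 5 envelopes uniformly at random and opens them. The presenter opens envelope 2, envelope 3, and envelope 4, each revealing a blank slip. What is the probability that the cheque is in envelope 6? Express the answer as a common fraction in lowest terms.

Because the presenter chose which envelopes to open without knowing where the cheque is, the choice is independent of the prize location. Learning that none of the 3 opened envelopes holds the cheque simply rules out those 3 locations and leaves the remaining 3 envelopes still equally likely by symmetry.
So P(the cheque in envelope 6) = 1/3.

1/3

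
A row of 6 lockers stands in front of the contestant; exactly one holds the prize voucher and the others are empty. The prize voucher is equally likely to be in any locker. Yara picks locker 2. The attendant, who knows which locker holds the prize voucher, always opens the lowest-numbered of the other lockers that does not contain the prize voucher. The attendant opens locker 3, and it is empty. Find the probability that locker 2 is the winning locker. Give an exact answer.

0

Consider each possible location of the prize voucher in turn.
If it is in locker 1 (prior 1/6): locker 3 is the lowest-numbered option available, probability 1; weight (1/6)·1 = 1/6.
If it is in any of lockers 2, 4, 5, and 6 (prior 1/6 each): the attendant would have opened locker 1 instead, probability 0; weight (1/6)·0 = 0 each.
If it is in locker 3 (prior 1/6): the attendant opened locker 3, so this case is ruled out; weight (1/6)·0 = 0.
The weights sum to 1/6.
So P(the prize voucher in locker 2 | the attendant opened locker 3) = 0 / (1/6) = 0.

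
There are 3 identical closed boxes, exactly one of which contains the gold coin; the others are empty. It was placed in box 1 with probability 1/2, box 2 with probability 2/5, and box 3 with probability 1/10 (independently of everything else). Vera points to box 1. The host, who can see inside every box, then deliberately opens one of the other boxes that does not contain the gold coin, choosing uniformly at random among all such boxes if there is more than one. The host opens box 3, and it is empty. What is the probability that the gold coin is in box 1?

Condition on the true location of the gold coin.
If it is in box 1 (prior 1/2): the host has 2 equally likely choices, so probability 1/2; weight (1/2)·(1/2) = 1/4.
If it is in box 2 (prior 2/5): the host has no choice, probability 1; weight (2/5)·1 = 2/5.
If it is in box 3 (prior 1/10): the host opened box 3, so this case is ruled out; weight (1/10)·0 = 0.
The weights sum to 13/20.
So P(the gold coin in box 1 | the host opened box 3) = (1/4) / (13/20) = 5/13.

5/13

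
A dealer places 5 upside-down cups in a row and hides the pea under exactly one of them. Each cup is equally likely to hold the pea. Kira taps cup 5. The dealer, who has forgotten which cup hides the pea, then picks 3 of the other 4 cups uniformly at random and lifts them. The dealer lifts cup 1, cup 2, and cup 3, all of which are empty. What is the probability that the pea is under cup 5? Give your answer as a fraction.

1/2

Condition on the true location of the pea.
If it is under any of cups 1, 2, and 3 (prior 1/5 each): that cup was opened and seen not to hold the prize — ruled out; weight (1/5)·0 = 0 each.
If it is under either of cups 4 and 5 (prior 1/5 each): the dealer picks exactly this set with probability 1/4 regardless, and none is the prize; weight (1/5)·(1/4) = 1/20 each.
The weights sum to 1/10.
So P(the pea under cup 5 | the dealer opened cup 1, cup 2, and cup 3) = (1/20) / (1/10) = 1/2.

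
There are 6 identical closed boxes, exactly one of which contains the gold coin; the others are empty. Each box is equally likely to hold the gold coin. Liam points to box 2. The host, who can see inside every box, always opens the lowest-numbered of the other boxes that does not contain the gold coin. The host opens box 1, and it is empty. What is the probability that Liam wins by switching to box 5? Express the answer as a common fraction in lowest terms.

1/5

Apply Bayes' rule, conditioning on where the gold coin actually is.
If it is in box 1 (prior 1/6): the host opened box 1, so this case is ruled out; weight (1/6)·0 = 0.
If it is in any of boxes 2, 3, 4, 5, and 6 (prior 1/6 each): box 1 is the lowest-numbered option available, probability 1; weight (1/6)·1 = 1/6 each.
The weights sum to 5/6.
So P(the gold coin in box 5 | the host opened box 1) = (1/6) / (5/6) = 1/5.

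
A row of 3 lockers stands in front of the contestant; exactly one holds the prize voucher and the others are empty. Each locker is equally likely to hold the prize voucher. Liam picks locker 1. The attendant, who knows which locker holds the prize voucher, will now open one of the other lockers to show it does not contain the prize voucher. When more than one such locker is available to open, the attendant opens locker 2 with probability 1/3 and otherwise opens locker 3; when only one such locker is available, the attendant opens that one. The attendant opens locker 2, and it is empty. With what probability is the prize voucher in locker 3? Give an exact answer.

Condition on the true location of the prize voucher.
If it is in locker 1 (prior 1/3): locker 2 is available, opened with probability 1/3; weight (1/3)·(1/3) = 1/9.
If it is in locker 2 (prior 1/3): the attendant opened locker 2, so this case is ruled out; weight (1/3)·0 = 0.
If it is in locker 3 (prior 1/3): only locker 2 is available, probability 1; weight (1/3)·1 = 1/3.
The weights sum to 4/9.
So P(the prize voucher in locker 3 | the attendant opened locker 2) = (1/3) / (4/9) = 3/4.

3/4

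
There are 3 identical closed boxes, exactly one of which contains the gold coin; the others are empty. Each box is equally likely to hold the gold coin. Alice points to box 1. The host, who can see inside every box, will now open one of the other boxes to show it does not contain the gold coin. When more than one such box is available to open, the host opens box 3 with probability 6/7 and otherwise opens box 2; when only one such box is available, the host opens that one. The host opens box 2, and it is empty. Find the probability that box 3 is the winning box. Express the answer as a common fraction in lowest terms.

Apply Bayes' rule, conditioning on where the gold coin actually is.
If it is in box 1 (prior 1/3): box 3 is available but not opened, probability 1/7; weight (1/3)·(1/7) = 1/21.
If it is in box 2 (prior 1/3): the host opened box 2, so this case is ruled out; weight (1/3)·0 = 0.
If it is in box 3 (prior 1/3): only box 2 is available, probability 1; weight (1/3)·1 = 1/3.
The weights sum to 8/21.
So P(the gold coin in box 3 | the host opened box 2) = (1/3) / (8/21) = 7/8.

7/8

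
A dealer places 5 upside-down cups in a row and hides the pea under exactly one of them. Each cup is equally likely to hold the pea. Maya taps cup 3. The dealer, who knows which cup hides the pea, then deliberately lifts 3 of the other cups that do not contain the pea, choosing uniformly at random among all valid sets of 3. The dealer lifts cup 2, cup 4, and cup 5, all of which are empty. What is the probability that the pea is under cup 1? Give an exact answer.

4/5

Consider each possible location of the pea in turn.
If it is under cup 1 (prior 1/5): the dealer has no choice, probability 1; weight (1/5)·1 = 1/5.
If it is under any of cups 2, 4, and 5 (prior 1/5 each): that cup was opened and seen not to hold the prize — ruled out; weight (1/5)·0 = 0 each.
If it is under cup 3 (prior 1/5): the dealer has 4 equally likely choices, so probability 1/4; weight (1/5)·(1/4) = 1/20.
The weights sum to 1/4.
So P(the pea under cup 1 | the dealer opened cup 2, cup 4, and cup 5) = (1/5) / (1/4) = 4/5.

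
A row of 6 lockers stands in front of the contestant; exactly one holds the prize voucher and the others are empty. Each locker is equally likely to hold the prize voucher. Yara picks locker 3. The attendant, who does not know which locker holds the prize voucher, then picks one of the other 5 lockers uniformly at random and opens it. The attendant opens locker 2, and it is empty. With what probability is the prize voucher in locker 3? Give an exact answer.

Apply Bayes' rule, conditioning on where the prize voucher actually is.
If it is in any of lockers 1, 3, 4, 5, and 6 (prior 1/6 each): the attendant picks locker 2 with probability 1/5 regardless, and it is not the prize; weight (1/6)·(1/5) = 1/30 each.
If it is in locker 2 (prior 1/6): the attendant opened locker 2, so this case is ruled out; weight (1/6)·0 = 0.
The weights sum to 1/6.
So P(the prize voucher in locker 3 | the attendant opened locker 2) = (1/30) / (1/6) = 1/5.

1/5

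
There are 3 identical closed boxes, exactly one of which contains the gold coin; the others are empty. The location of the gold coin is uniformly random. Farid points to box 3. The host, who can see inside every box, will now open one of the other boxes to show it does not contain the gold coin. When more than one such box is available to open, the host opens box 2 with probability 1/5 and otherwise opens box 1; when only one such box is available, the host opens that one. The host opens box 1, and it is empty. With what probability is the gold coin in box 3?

Apply Bayes' rule, conditioning on where the gold coin actually is.
If it is in box 1 (prior 1/3): the host opened box 1, so this case is ruled out; weight (1/3)·0 = 0.
If it is in box 2 (prior 1/3): only box 1 is available, probability 1; weight (1/3)·1 = 1/3.
If it is in box 3 (prior 1/3): box 2 is available but not opened, probability 4/5; weight (1/3)·(4/5) = 4/15.
The weights sum to 3/5.
So P(the gold coin in box 3 | the host opened box 1) = (4/15) / (3/5) = 4/9.

4/9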